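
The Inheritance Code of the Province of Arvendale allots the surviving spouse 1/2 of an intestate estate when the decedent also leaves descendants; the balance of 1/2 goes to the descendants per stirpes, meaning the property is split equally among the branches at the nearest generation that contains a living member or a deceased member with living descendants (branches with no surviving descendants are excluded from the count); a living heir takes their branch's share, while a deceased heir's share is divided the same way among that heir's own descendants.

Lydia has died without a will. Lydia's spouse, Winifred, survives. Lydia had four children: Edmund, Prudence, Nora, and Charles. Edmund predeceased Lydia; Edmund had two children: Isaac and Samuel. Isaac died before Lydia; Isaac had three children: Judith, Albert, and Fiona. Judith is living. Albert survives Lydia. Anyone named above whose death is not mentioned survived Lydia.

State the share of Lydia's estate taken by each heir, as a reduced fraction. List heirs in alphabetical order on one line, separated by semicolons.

Winifred, as surviving spouse, takes 1/2.
The remaining 1/2 passes to Lydia's descendants per stirpes.
The 1/2 is divided into 4 equal shares of 1/8 among Edmund, Prudence, Nora, Charles.
Edmund predeceased; the 1/8 allotted to Edmund's branch passes to Edmund's issue by representation.
The 1/8 is divided into 2 equal shares of 1/16 among Isaac, Samuel.
Isaac predeceased; the 1/16 allotted to Isaac's branch passes to Isaac's issue by representation.
The 1/16 is divided into 3 equal shares of 1/48 among Judith, Albert, Fiona.
Judith is living and takes 1/48.
Albert is living and takes 1/48.
Fiona is living and takes 1/48.
Samuel is living and takes 1/16.
Prudence is living and takes 1/8.
Nora is living and takes 1/8.
Charles is living and takes 1/8.

Albert 1/48; Charles 1/8; Fiona 1/48; Judith 1/48; Nora 1/8; Prudence 1/8; Samuel 1/16; Winifred 1/2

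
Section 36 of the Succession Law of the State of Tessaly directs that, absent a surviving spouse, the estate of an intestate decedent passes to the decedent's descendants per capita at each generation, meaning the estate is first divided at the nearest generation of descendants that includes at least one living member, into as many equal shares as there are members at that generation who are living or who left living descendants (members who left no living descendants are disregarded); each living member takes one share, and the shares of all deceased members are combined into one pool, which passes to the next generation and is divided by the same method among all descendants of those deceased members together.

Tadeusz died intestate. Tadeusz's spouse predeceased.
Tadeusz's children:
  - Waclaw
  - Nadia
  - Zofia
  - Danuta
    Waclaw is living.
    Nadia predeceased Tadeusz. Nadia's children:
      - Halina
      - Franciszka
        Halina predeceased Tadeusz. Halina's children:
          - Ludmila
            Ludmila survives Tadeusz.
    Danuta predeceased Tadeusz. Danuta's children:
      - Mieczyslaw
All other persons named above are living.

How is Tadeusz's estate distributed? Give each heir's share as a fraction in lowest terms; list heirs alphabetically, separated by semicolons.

There is no surviving spouse, so the entire estate passes to Tadeusz's descendants per capita at each generation.
At generation 1 (Waclaw, Nadia, Zofia, Danuta) there are 4 shares of (1)/4 = 1/4 each.
Living: Waclaw and Zofia — each takes 1/4.
Deceased: Nadia and Danuta. Their combined 1/2 is pooled and carried to generation 2.
At generation 2 (Halina, Franciszka, Mieczyslaw) there are 3 shares of (1/2)/3 = 1/6 each.
Living: Franciszka and Mieczyslaw — each takes 1/6.
Deceased: Halina. That 1/6 share is carried to generation 3.
At generation 3 (Ludmila) there are 1 shares of (1/6)/1 = 1/6 each.
Living: Ludmila — each takes 1/6.

Franciszka 1/6; Ludmila 1/6; Mieczyslaw 1/6; Waclaw 1/4; Zofia 1/4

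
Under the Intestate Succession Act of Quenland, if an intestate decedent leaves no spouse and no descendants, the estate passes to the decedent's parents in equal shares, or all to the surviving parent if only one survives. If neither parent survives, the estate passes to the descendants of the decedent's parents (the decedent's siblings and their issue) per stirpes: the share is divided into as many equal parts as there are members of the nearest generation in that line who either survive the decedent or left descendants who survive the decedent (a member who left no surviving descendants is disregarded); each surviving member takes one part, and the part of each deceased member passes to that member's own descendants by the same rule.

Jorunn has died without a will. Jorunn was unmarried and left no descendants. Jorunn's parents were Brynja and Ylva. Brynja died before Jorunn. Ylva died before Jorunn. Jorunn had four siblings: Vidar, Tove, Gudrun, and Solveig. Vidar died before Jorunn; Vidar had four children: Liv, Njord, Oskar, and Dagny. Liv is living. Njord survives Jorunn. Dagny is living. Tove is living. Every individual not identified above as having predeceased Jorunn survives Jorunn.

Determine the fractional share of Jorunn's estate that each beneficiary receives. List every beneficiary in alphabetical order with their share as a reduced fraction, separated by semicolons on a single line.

Dagny 1/16; Gudrun 1/4; Liv 1/16; Njord 1/16; Oskar 1/16; Solveig 1/4; Tove 1/4

Neither parent survives and there are no descendants, so the estate passes to Jorunn's siblings and their issue per stirpes.
The estate is divided into 4 equal shares of 1/4 among Vidar, Tove, Gudrun, Solveig.
Vidar predeceased; the 1/4 allotted to Vidar's branch passes to Vidar's issue by representation.
The 1/4 is divided into 4 equal shares of 1/16 among Liv, Njord, Oskar, Dagny.
Liv is living and takes 1/16.
Njord is living and takes 1/16.
Oskar is living and takes 1/16.
Dagny is living and takes 1/16.
Tove is living and takes 1/4.
Gudrun is living and takes 1/4.
Solveig is living and takes 1/4.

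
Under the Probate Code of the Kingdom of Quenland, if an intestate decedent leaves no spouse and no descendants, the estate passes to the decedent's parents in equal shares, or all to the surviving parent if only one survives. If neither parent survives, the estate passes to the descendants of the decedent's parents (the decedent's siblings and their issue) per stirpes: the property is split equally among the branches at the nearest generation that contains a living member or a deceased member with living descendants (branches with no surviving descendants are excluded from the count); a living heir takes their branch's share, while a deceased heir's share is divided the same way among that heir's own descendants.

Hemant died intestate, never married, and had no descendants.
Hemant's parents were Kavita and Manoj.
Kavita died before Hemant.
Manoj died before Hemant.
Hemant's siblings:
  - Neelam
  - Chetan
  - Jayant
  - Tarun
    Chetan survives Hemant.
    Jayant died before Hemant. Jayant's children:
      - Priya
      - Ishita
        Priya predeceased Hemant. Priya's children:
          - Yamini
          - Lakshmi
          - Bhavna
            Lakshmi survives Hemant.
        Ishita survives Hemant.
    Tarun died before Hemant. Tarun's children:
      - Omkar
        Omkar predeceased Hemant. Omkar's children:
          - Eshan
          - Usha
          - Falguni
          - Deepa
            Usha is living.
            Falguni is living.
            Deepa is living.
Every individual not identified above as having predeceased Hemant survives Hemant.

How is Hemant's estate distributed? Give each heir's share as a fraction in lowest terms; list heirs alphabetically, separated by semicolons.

Bhavna 1/24; Chetan 1/4; Deepa 1/16; Eshan 1/16; Falguni 1/16; Ishita 1/8; Lakshmi 1/24; Neelam 1/4; Usha 1/16; Yamini 1/24

Neither parent survives and there are no descendants, so the estate passes to Hemant's siblings and their issue per stirpes.
The estate is divided into 4 equal shares of 1/4 among Neelam, Chetan, Jayant, Tarun.
Neelam is living and takes 1/4.
Chetan is living and takes 1/4.
Jayant predeceased; the 1/4 allotted to Jayant's branch passes to Jayant's issue by representation.
The 1/4 is divided into 2 equal shares of 1/8 among Priya, Ishita.
Priya predeceased; the 1/8 allotted to Priya's branch passes to Priya's issue by representation.
The 1/8 is divided into 3 equal shares of 1/24 among Yamini, Lakshmi, Bhavna.
Yamini is living and takes 1/24.
Lakshmi is living and takes 1/24.
Bhavna is living and takes 1/24.
Ishita is living and takes 1/8.
Tarun predeceased; the 1/4 allotted to Tarun's branch passes to Tarun's issue by representation.
Omkar's line is the sole branch at this level, so the full 1/4 passes to Omkar's issue by representation.
The 1/4 is divided into 4 equal shares of 1/16 among Eshan, Usha, Falguni, Deepa.
Eshan is living and takes 1/16.
Usha is living and takes 1/16.
Falguni is living and takes 1/16.
Deepa is living and takes 1/16.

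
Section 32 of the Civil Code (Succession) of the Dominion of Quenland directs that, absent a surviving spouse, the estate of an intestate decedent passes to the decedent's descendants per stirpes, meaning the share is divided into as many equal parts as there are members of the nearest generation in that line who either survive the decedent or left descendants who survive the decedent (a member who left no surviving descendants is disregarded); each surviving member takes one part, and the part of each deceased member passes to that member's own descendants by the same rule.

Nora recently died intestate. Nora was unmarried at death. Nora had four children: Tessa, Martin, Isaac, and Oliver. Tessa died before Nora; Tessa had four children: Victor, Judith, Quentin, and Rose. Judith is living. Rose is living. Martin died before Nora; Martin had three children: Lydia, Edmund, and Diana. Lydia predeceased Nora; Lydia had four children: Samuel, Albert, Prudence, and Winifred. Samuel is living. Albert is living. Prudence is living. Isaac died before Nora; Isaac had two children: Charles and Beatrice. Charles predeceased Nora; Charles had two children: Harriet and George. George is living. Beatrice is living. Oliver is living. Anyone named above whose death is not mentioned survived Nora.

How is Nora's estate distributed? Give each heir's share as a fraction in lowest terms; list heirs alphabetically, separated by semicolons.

Albert 1/48; Beatrice 1/8; Diana 1/12; Edmund 1/12; George 1/16; Harriet 1/16; Judith 1/16; Oliver 1/4; Prudence 1/48; Quentin 1/16; Rose 1/16; Samuel 1/48; Victor 1/16; Winifred 1/48

There is no surviving spouse, so the entire estate passes to Nora's descendants per stirpes.
The estate is divided into 4 equal shares of 1/4 among Tessa, Martin, Isaac, Oliver.
Tessa predeceased; the 1/4 allotted to Tessa's branch passes to Tessa's issue by representation.
The 1/4 is divided into 4 equal shares of 1/16 among Victor, Judith, Quentin, Rose.
Victor is living and takes 1/16.
Judith is living and takes 1/16.
Quentin is living and takes 1/16.
Rose is living and takes 1/16.
Martin predeceased; the 1/4 allotted to Martin's branch passes to Martin's issue by representation.
The 1/4 is divided into 3 equal shares of 1/12 among Lydia, Edmund, Diana.
Lydia predeceased; the 1/12 allotted to Lydia's branch passes to Lydia's issue by representation.
The 1/12 is divided into 4 equal shares of 1/48 among Samuel, Albert, Prudence, Winifred.
Samuel is living and takes 1/48.
Albert is living and takes 1/48.
Prudence is living and takes 1/48.
Winifred is living and takes 1/48.
Edmund is living and takes 1/12.
Diana is living and takes 1/12.
Isaac predeceased; the 1/4 allotted to Isaac's branch passes to Isaac's issue by representation.
The 1/4 is divided into 2 equal shares of 1/8 among Charles, Beatrice.
Charles predeceased; the 1/8 allotted to Charles's branch passes to Charles's issue by representation.
The 1/8 is divided into 2 equal shares of 1/16 among Harriet, George.
Harriet is living and takes 1/16.
George is living and takes 1/16.
Beatrice is living and takes 1/8.
Oliver is living and takes 1/4.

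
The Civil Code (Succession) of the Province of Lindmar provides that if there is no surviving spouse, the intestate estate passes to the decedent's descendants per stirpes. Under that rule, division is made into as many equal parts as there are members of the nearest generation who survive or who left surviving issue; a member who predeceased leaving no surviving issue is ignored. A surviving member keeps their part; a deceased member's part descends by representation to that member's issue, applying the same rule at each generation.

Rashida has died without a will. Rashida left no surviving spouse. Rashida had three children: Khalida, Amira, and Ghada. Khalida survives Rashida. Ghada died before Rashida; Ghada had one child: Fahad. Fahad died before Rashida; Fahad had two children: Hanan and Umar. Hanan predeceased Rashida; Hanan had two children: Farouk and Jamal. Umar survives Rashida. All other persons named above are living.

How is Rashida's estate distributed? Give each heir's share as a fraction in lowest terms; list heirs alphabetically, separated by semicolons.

There is no surviving spouse, so the entire estate passes to Rashida's descendants per stirpes.
The estate is divided into 3 equal shares of 1/3 among Khalida, Amira, Ghada.
Khalida is living and takes 1/3.
Amira is living and takes 1/3.
Ghada predeceased; the 1/3 allotted to Ghada's branch passes to Ghada's issue by representation.
Fahad's line is the sole branch at this level, so the full 1/3 passes to Fahad's issue by representation.
The 1/3 is divided into 2 equal shares of 1/6 among Hanan, Umar.
Hanan predeceased; the 1/6 allotted to Hanan's branch passes to Hanan's issue by representation.
The 1/6 is divided into 2 equal shares of 1/12 among Farouk, Jamal.
Farouk is living and takes 1/12.
Jamal is living and takes 1/12.
Umar is living and takes 1/6.

Amira 1/3; Farouk 1/12; Jamal 1/12; Khalida 1/3; Umar 1/6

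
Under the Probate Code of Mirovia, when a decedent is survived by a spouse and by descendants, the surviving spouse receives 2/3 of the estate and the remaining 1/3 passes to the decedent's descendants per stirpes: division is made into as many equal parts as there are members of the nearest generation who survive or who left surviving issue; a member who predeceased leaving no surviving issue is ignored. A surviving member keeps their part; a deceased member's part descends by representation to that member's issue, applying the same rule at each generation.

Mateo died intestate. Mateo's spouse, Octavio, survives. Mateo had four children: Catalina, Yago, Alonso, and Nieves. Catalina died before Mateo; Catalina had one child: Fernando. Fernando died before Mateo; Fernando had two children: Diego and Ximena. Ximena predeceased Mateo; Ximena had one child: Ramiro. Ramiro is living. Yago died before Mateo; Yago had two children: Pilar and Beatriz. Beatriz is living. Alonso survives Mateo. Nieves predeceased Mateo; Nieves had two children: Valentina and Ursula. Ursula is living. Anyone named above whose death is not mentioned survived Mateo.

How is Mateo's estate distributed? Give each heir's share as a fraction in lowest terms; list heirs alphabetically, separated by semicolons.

Octavio, as surviving spouse, takes 2/3.
The remaining 1/3 passes to Mateo's descendants per stirpes.
The 1/3 is divided into 4 equal shares of 1/12 among Catalina, Yago, Alonso, Nieves.
Catalina predeceased; the 1/12 allotted to Catalina's branch passes to Catalina's issue by representation.
Fernando's line is the sole branch at this level, so the full 1/12 passes to Fernando's issue by representation.
The 1/12 is divided into 2 equal shares of 1/24 among Diego, Ximena.
Diego is living and takes 1/24.
Ximena predeceased; the 1/24 allotted to Ximena's branch passes to Ximena's issue by representation.
Ramiro is the sole taker at this level and receives the full 1/24.
Yago predeceased; the 1/12 allotted to Yago's branch passes to Yago's issue by representation.
The 1/12 is divided into 2 equal shares of 1/24 among Pilar, Beatriz.
Pilar is living and takes 1/24.
Beatriz is living and takes 1/24.
Alonso is living and takes 1/12.
Nieves predeceased; the 1/12 allotted to Nieves's branch passes to Nieves's issue by representation.
The 1/12 is divided into 2 equal shares of 1/24 among Valentina, Ursula.
Valentina is living and takes 1/24.
Ursula is living and takes 1/24.

Alonso 1/12; Beatriz 1/24; Diego 1/24; Octavio 2/3; Pilar 1/24; Ramiro 1/24; Ursula 1/24; Valentina 1/24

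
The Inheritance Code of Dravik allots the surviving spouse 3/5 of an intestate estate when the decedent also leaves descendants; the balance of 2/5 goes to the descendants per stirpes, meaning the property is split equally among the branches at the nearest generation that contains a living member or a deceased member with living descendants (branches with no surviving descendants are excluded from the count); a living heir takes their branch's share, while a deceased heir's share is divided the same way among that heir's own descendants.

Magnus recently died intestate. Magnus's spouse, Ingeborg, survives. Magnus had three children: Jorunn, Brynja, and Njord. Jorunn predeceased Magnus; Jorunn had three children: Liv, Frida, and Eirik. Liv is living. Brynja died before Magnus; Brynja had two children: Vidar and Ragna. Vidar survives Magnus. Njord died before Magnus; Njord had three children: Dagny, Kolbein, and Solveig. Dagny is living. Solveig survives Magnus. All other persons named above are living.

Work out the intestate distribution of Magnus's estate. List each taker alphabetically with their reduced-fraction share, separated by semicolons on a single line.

Ingeborg, as surviving spouse, takes 3/5.
The remaining 2/5 passes to Magnus's descendants per stirpes.
The 2/5 is divided into 3 equal shares of 2/15 among Jorunn, Brynja, Njord.
Jorunn predeceased; the 2/15 allotted to Jorunn's branch passes to Jorunn's issue by representation.
The 2/15 is divided into 3 equal shares of 2/45 among Liv, Frida, Eirik.
Liv is living and takes 2/45.
Frida is living and takes 2/45.
Eirik is living and takes 2/45.
Brynja predeceased; the 2/15 allotted to Brynja's branch passes to Brynja's issue by representation.
The 2/15 is divided into 2 equal shares of 1/15 among Vidar, Ragna.
Vidar is living and takes 1/15.
Ragna is living and takes 1/15.
Njord predeceased; the 2/15 allotted to Njord's branch passes to Njord's issue by representation.
The 2/15 is divided into 3 equal shares of 2/45 among Dagny, Kolbein, Solveig.
Dagny is living and takes 2/45.
Kolbein is living and takes 2/45.
Solveig is living and takes 2/45.

Dagny 2/45; Eirik 2/45; Frida 2/45; Ingeborg 3/5; Kolbein 2/45; Liv 2/45; Ragna 1/15; Solveig 2/45; Vidar 1/15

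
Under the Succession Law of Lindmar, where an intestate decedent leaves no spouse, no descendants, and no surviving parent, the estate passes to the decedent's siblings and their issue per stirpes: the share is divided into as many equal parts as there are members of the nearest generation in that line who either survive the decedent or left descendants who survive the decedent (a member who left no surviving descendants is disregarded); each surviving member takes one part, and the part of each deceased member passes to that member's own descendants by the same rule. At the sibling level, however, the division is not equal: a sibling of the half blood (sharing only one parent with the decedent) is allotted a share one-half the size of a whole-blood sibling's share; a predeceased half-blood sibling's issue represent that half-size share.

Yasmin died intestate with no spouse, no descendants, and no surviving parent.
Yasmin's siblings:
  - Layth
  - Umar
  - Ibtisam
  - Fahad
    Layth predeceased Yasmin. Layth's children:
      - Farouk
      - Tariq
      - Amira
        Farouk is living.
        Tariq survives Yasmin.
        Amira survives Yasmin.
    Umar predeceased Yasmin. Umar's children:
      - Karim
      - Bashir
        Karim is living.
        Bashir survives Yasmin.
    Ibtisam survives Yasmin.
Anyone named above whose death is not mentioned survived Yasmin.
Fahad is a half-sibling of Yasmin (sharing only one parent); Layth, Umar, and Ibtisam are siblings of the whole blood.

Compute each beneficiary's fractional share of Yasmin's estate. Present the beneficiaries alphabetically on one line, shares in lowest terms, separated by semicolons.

No spouse, descendants, or parent survives, so the estate passes to Yasmin's siblings per stirpes.
Half-blood siblings count for one-half the weight of whole-blood siblings at the initial division.
Dividing 1 in proportion to weights (total weight 7/2): Layth (weight 1) → 2/7; Umar (weight 1) → 2/7; Ibtisam (weight 1) → 2/7; Fahad (weight 1/2) → 1/7.
Layth predeceased; the 2/7 allotted to Layth's branch passes to Layth's issue by representation.
The 2/7 is divided into 3 equal shares of 2/21 among Farouk, Tariq, Amira.
Farouk is living and takes 2/21.
Tariq is living and takes 2/21.
Amira is living and takes 2/21.
Umar predeceased; the 2/7 allotted to Umar's branch passes to Umar's issue by representation.
The 2/7 is divided into 2 equal shares of 1/7 among Karim, Bashir.
Karim is living and takes 1/7.
Bashir is living and takes 1/7.
Ibtisam is living and takes 2/7.
Fahad is living and takes 1/7.

Amira 2/21; Bashir 1/7; Fahad 1/7; Farouk 2/21; Ibtisam 2/7; Karim 1/7; Tariq 2/21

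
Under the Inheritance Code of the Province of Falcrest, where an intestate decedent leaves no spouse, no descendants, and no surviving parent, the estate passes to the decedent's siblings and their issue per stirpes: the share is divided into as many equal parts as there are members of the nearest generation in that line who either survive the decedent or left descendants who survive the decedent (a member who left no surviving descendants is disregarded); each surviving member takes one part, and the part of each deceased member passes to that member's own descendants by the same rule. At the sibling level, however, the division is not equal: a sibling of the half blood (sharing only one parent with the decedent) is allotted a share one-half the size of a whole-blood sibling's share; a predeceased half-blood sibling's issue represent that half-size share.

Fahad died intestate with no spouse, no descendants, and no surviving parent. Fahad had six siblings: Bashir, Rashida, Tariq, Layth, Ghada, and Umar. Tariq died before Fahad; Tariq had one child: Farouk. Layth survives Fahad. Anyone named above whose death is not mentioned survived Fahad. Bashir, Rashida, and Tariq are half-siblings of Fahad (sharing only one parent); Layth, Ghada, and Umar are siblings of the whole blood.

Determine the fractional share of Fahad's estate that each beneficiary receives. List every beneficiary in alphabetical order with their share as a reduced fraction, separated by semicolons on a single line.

No spouse, descendants, or parent survives, so the estate passes to Fahad's siblings per stirpes.
Half-blood siblings count for one-half the weight of whole-blood siblings at the initial division.
Dividing 1 in proportion to weights (total weight 9/2): Bashir (weight 1/2) → 1/9; Rashida (weight 1/2) → 1/9; Tariq (weight 1/2) → 1/9; Layth (weight 1) → 2/9; Ghada (weight 1) → 2/9; Umar (weight 1) → 2/9.
Bashir is living and takes 1/9.
Rashida is living and takes 1/9.
Tariq predeceased; the 1/9 allotted to Tariq's branch passes to Tariq's issue by representation.
Farouk is the sole taker at this level and receives the full 1/9.
Layth is living and takes 2/9.
Ghada is living and takes 2/9.
Umar is living and takes 2/9.

Bashir 1/9; Farouk 1/9; Ghada 2/9; Layth 2/9; Rashida 1/9; Umar 2/9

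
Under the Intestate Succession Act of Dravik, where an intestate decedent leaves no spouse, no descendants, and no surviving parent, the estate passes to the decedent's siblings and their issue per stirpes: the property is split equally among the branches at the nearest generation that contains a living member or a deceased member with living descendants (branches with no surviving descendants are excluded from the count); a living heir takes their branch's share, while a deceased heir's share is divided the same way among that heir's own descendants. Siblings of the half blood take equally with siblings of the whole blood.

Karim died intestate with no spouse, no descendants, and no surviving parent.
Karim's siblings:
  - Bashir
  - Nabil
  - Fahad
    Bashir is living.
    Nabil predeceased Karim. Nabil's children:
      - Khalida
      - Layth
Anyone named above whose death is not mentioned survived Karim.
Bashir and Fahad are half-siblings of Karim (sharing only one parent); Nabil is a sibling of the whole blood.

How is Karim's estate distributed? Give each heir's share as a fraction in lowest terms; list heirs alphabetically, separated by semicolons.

No spouse, descendants, or parent survives, so the estate passes to Karim's siblings per stirpes.
Half-blood and whole-blood siblings take equally under the stated rule.
The estate is divided into 3 equal shares of 1/3 among Bashir, Nabil, Fahad.
Bashir is living and takes 1/3.
Nabil predeceased; the 1/3 allotted to Nabil's branch passes to Nabil's issue by representation.
The 1/3 is divided into 2 equal shares of 1/6 among Khalida, Layth.
Khalida is living and takes 1/6.
Layth is living and takes 1/6.
Fahad is living and takes 1/3.

Bashir 1/3; Fahad 1/3; Khalida 1/6; Layth 1/6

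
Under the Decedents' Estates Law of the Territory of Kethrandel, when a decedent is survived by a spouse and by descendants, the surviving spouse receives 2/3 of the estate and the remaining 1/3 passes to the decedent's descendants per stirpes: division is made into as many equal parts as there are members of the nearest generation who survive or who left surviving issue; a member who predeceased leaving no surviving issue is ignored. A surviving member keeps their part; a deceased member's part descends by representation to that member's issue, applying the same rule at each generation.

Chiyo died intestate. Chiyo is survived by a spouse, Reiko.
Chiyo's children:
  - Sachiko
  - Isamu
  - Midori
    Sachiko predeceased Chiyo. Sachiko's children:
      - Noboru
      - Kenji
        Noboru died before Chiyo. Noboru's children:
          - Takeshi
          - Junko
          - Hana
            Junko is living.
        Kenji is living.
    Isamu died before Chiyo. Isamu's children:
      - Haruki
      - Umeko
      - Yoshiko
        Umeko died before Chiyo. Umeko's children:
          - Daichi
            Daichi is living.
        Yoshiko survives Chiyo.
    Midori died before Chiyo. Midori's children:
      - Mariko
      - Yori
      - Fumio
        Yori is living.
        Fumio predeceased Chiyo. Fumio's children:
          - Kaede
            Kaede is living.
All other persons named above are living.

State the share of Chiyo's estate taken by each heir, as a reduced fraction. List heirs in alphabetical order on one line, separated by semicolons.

Reiko, as surviving spouse, takes 2/3.
The remaining 1/3 passes to Chiyo's descendants per stirpes.
The 1/3 is divided into 3 equal shares of 1/9 among Sachiko, Isamu, Midori.
Sachiko predeceased; the 1/9 allotted to Sachiko's branch passes to Sachiko's issue by representation.
The 1/9 is divided into 2 equal shares of 1/18 among Noboru, Kenji.
Noboru predeceased; the 1/18 allotted to Noboru's branch passes to Noboru's issue by representation.
The 1/18 is divided into 3 equal shares of 1/54 among Takeshi, Junko, Hana.
Takeshi is living and takes 1/54.
Junko is living and takes 1/54.
Hana is living and takes 1/54.
Kenji is living and takes 1/18.
Isamu predeceased; the 1/9 allotted to Isamu's branch passes to Isamu's issue by representation.
The 1/9 is divided into 3 equal shares of 1/27 among Haruki, Umeko, Yoshiko.
Haruki is living and takes 1/27.
Umeko predeceased; the 1/27 allotted to Umeko's branch passes to Umeko's issue by representation.
Daichi is the sole taker at this level and receives the full 1/27.
Yoshiko is living and takes 1/27.
Midori predeceased; the 1/9 allotted to Midori's branch passes to Midori's issue by representation.
The 1/9 is divided into 3 equal shares of 1/27 among Mariko, Yori, Fumio.
Mariko is living and takes 1/27.
Yori is living and takes 1/27.
Fumio predeceased; the 1/27 allotted to Fumio's branch passes to Fumio's issue by representation.
Kaede is the sole taker at this level and receives the full 1/27.

Daichi 1/27; Hana 1/54; Haruki 1/27; Junko 1/54; Kaede 1/27; Kenji 1/18; Mariko 1/27; Reiko 2/3; Takeshi 1/54; Yori 1/27; Yoshiko 1/27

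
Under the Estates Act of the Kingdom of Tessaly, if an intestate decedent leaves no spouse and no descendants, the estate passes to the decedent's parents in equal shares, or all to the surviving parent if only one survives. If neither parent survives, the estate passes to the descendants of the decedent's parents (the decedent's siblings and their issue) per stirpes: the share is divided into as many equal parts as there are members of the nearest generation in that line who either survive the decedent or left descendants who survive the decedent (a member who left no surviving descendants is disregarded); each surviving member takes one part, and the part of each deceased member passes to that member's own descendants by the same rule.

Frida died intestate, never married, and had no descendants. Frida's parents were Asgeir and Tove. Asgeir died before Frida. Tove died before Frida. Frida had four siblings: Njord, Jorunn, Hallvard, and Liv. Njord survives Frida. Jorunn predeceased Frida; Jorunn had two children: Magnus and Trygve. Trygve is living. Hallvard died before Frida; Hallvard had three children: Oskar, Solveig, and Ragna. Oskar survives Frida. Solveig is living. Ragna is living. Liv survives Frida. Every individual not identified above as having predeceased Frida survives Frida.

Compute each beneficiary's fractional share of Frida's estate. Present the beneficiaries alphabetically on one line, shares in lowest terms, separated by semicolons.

Liv 1/4; Magnus 1/8; Njord 1/4; Oskar 1/12; Ragna 1/12; Solveig 1/12; Trygve 1/8

Neither parent survives and there are no descendants, so the estate passes to Frida's siblings and their issue per stirpes.
The estate is divided into 4 equal shares of 1/4 among Njord, Jorunn, Hallvard, Liv.
Njord is living and takes 1/4.
Jorunn predeceased; the 1/4 allotted to Jorunn's branch passes to Jorunn's issue by representation.
The 1/4 is divided into 2 equal shares of 1/8 among Magnus, Trygve.
Magnus is living and takes 1/8.
Trygve is living and takes 1/8.
Hallvard predeceased; the 1/4 allotted to Hallvard's branch passes to Hallvard's issue by representation.
The 1/4 is divided into 3 equal shares of 1/12 among Oskar, Solveig, Ragna.
Oskar is living and takes 1/12.
Solveig is living and takes 1/12.
Ragna is living and takes 1/12.
Liv is living and takes 1/4.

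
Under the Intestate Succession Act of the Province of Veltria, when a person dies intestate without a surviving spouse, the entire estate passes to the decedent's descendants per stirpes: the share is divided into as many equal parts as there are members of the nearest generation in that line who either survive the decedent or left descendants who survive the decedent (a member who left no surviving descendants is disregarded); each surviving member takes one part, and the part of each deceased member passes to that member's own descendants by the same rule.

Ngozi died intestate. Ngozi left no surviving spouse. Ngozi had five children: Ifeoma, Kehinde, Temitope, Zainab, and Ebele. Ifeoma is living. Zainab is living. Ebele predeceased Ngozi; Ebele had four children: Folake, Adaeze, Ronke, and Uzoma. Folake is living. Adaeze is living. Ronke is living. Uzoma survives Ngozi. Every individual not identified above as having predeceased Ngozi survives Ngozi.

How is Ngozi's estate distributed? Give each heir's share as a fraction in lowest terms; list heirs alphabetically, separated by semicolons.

Adaeze 1/20; Folake 1/20; Ifeoma 1/5; Kehinde 1/5; Ronke 1/20; Temitope 1/5; Uzoma 1/20; Zainab 1/5

There is no surviving spouse, so the entire estate passes to Ngozi's descendants per stirpes.
The estate is divided into 5 equal shares of 1/5 among Ifeoma, Kehinde, Temitope, Zainab, Ebele.
Ifeoma is living and takes 1/5.
Kehinde is living and takes 1/5.
Temitope is living and takes 1/5.
Zainab is living and takes 1/5.
Ebele predeceased; the 1/5 allotted to Ebele's branch passes to Ebele's issue by representation.
The 1/5 is divided into 4 equal shares of 1/20 among Folake, Adaeze, Ronke, Uzoma.
Folake is living and takes 1/20.
Adaeze is living and takes 1/20.
Ronke is living and takes 1/20.
Uzoma is living and takes 1/20.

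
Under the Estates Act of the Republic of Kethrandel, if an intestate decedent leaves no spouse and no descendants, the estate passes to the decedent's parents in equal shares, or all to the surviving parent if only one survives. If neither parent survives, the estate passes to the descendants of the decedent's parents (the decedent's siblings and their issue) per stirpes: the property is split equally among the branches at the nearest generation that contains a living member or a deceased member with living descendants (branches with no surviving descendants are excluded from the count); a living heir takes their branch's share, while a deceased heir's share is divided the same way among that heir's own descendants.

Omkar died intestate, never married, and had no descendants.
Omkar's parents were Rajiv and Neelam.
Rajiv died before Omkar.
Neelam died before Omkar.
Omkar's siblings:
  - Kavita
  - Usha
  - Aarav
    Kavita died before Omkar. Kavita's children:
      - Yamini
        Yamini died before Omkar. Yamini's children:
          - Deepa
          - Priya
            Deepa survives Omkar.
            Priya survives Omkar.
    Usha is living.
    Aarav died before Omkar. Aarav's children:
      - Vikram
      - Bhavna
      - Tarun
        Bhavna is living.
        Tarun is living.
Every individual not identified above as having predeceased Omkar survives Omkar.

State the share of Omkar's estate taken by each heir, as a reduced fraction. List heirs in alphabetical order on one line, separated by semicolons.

Neither parent survives and there are no descendants, so the estate passes to Omkar's siblings and their issue per stirpes.
The estate is divided into 3 equal shares of 1/3 among Kavita, Usha, Aarav.
Kavita predeceased; the 1/3 allotted to Kavita's branch passes to Kavita's issue by representation.
Yamini's line is the sole branch at this level, so the full 1/3 passes to Yamini's issue by representation.
The 1/3 is divided into 2 equal shares of 1/6 among Deepa, Priya.
Deepa is living and takes 1/6.
Priya is living and takes 1/6.
Usha is living and takes 1/3.
Aarav predeceased; the 1/3 allotted to Aarav's branch passes to Aarav's issue by representation.
The 1/3 is divided into 3 equal shares of 1/9 among Vikram, Bhavna, Tarun.
Vikram is living and takes 1/9.
Bhavna is living and takes 1/9.
Tarun is living and takes 1/9.

Bhavna 1/9; Deepa 1/6; Priya 1/6; Tarun 1/9; Usha 1/3; Vikram 1/9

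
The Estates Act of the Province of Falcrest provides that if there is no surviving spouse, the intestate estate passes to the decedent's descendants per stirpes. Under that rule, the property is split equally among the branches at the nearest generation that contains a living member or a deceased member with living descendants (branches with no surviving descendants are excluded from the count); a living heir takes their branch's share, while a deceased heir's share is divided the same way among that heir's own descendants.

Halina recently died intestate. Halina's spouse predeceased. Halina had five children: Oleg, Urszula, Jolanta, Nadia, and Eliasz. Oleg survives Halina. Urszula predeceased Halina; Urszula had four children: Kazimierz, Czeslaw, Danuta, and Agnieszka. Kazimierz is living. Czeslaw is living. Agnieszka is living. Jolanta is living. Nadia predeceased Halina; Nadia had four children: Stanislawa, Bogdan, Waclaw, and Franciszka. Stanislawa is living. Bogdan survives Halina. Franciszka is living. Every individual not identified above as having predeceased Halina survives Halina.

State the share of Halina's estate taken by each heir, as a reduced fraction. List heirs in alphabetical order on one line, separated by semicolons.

Agnieszka 1/20; Bogdan 1/20; Czeslaw 1/20; Danuta 1/20; Eliasz 1/5; Franciszka 1/20; Jolanta 1/5; Kazimierz 1/20; Oleg 1/5; Stanislawa 1/20; Waclaw 1/20

There is no surviving spouse, so the entire estate passes to Halina's descendants per stirpes.
The estate is divided into 5 equal shares of 1/5 among Oleg, Urszula, Jolanta, Nadia, Eliasz.
Oleg is living and takes 1/5.
Urszula predeceased; the 1/5 allotted to Urszula's branch passes to Urszula's issue by representation.
The 1/5 is divided into 4 equal shares of 1/20 among Kazimierz, Czeslaw, Danuta, Agnieszka.
Kazimierz is living and takes 1/20.
Czeslaw is living and takes 1/20.
Danuta is living and takes 1/20.
Agnieszka is living and takes 1/20.
Jolanta is living and takes 1/5.
Nadia predeceased; the 1/5 allotted to Nadia's branch passes to Nadia's issue by representation.
The 1/5 is divided into 4 equal shares of 1/20 among Stanislawa, Bogdan, Waclaw, Franciszka.
Stanislawa is living and takes 1/20.
Bogdan is living and takes 1/20.
Waclaw is living and takes 1/20.
Franciszka is living and takes 1/20.
Eliasz is living and takes 1/5.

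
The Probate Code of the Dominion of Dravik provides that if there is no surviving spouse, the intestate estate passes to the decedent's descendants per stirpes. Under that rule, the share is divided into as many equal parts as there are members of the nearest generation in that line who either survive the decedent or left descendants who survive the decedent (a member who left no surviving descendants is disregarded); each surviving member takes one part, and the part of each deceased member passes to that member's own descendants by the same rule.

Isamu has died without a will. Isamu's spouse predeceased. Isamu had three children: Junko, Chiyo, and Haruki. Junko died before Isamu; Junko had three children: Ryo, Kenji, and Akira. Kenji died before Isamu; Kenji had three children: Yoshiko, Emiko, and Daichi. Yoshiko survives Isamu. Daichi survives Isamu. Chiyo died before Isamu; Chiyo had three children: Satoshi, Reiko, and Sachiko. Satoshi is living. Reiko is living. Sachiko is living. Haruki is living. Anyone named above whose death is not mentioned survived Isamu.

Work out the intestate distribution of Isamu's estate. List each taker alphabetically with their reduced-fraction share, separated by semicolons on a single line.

There is no surviving spouse, so the entire estate passes to Isamu's descendants per stirpes.
The estate is divided into 3 equal shares of 1/3 among Junko, Chiyo, Haruki.
Junko predeceased; the 1/3 allotted to Junko's branch passes to Junko's issue by representation.
The 1/3 is divided into 3 equal shares of 1/9 among Ryo, Kenji, Akira.
Ryo is living and takes 1/9.
Kenji predeceased; the 1/9 allotted to Kenji's branch passes to Kenji's issue by representation.
The 1/9 is divided into 3 equal shares of 1/27 among Yoshiko, Emiko, Daichi.
Yoshiko is living and takes 1/27.
Emiko is living and takes 1/27.
Daichi is living and takes 1/27.
Akira is living and takes 1/9.
Chiyo predeceased; the 1/3 allotted to Chiyo's branch passes to Chiyo's issue by representation.
The 1/3 is divided into 3 equal shares of 1/9 among Satoshi, Reiko, Sachiko.
Satoshi is living and takes 1/9.
Reiko is living and takes 1/9.
Sachiko is living and takes 1/9.
Haruki is living and takes 1/3.

Akira 1/9; Daichi 1/27; Emiko 1/27; Haruki 1/3; Reiko 1/9; Ryo 1/9; Sachiko 1/9; Satoshi 1/9; Yoshiko 1/27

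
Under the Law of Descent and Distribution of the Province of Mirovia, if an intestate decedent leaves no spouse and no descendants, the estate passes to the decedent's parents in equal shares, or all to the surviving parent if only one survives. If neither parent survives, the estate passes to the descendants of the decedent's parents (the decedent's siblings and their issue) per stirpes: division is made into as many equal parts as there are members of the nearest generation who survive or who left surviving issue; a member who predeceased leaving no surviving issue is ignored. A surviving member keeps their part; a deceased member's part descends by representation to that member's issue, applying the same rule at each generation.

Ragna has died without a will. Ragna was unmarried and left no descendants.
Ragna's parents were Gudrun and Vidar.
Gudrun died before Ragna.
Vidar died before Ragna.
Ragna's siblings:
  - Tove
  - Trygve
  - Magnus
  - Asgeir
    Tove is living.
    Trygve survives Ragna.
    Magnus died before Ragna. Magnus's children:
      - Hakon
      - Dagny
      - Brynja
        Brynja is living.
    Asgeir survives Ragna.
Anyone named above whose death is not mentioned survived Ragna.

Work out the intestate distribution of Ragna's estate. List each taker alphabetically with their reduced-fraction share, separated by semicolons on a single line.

Neither parent survives and there are no descendants, so the estate passes to Ragna's siblings and their issue per stirpes.
The estate is divided into 4 equal shares of 1/4 among Tove, Trygve, Magnus, Asgeir.
Tove is living and takes 1/4.
Trygve is living and takes 1/4.
Magnus predeceased; the 1/4 allotted to Magnus's branch passes to Magnus's issue by representation.
The 1/4 is divided into 3 equal shares of 1/12 among Hakon, Dagny, Brynja.
Hakon is living and takes 1/12.
Dagny is living and takes 1/12.
Brynja is living and takes 1/12.
Asgeir is living and takes 1/4.

Asgeir 1/4; Brynja 1/12; Dagny 1/12; Hakon 1/12; Tove 1/4; Trygve 1/4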